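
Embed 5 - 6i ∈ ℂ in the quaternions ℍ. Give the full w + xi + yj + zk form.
5 - 6i + 0j + 0k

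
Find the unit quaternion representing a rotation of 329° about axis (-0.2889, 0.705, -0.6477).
-0.9636 - 0.0772i + 0.1884j - 0.1731k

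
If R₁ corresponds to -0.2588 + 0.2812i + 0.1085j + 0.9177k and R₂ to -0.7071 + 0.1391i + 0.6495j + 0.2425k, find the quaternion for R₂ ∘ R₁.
-0.1491 + 0.3349i - 0.3043j - 0.8792k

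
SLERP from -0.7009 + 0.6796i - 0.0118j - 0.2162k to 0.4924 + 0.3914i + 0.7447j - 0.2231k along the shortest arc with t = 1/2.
-0.8275 + 0.1999i - 0.5246j + 0.0048k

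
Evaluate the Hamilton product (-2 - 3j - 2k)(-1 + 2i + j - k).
3 + i - 3j + 10k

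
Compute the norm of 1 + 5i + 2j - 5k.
√55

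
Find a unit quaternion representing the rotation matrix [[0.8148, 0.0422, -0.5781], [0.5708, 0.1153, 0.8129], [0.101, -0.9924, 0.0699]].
0.7071 - 0.6383i - 0.2401j + 0.1869k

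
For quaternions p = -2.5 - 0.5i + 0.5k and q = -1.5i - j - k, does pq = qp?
No: pq = -0.25 + 4.25i + 1.25j + 3k ≠ -0.25 + 3.25i + 3.75j + 2k = qp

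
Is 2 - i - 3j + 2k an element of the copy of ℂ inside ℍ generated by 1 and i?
No. The quaternion 2 - i - 3j + 2k has j-coefficient y = -3 and k-coefficient z = 2, not both zero, so it does not lie in the complex subalgebra spanned by 1 and i.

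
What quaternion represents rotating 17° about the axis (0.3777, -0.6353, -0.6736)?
0.989 + 0.0558i - 0.0939j - 0.0996k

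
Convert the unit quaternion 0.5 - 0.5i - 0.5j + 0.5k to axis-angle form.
axis = (-√3/3, -√3/3, √3/3), θ = 2π/3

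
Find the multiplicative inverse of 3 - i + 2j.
0.2143 + 0.0714i - 0.1429j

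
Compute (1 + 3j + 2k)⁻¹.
0.0714 - 0.2143j - 0.1429k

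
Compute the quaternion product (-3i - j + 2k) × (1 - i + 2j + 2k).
-5 - 9i + 3j - 5k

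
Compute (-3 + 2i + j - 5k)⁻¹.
-0.0769 - 0.0513i - 0.0256j + 0.1282k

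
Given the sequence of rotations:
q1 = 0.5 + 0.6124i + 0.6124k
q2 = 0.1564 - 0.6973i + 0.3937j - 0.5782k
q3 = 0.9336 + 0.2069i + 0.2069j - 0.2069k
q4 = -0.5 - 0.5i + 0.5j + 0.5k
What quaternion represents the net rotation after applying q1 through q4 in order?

q2 · q1 = 0.8593 - 0.0118i + 0.2698j - 0.4344k
q3 · q2 · q1 = 0.659 + 0.1327i + 0.522j - 0.5251k
q4 · q3 · q2 · q1 = -0.2616 - 0.9194i - 0.1277j + 0.2647k
-0.2616 - 0.9194i - 0.1277j + 0.2647k


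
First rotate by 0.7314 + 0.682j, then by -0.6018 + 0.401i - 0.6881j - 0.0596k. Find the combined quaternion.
0.0291 + 0.3339i - 0.9137j + 0.2299k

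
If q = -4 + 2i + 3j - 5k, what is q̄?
-4 - 2i - 3j + 5k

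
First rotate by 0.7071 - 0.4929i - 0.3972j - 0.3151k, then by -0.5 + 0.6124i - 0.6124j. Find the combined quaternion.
-0.2949 + 0.8724i - 0.0415j - 0.3875k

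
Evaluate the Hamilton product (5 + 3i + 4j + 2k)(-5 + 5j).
-45 - 25i + 5j + 5k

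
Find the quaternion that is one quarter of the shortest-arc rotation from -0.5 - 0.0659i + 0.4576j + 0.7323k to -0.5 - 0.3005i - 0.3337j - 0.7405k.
-0.2603 + 0.038i + 0.4823j + 0.8355k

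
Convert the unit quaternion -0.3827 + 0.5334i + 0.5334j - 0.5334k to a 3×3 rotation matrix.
[[-0.1381, 0.1608, -0.9773], [0.9773, -0.1381, -0.1608], [-0.1608, -0.9773, -0.1381]]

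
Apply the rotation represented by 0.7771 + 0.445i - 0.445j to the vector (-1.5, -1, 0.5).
(-0.856, -0.356, -1.625)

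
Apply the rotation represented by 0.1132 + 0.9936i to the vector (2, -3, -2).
(2, 3.373, 1.274)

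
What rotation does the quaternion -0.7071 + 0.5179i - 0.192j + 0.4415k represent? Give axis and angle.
axis = (0.7324, -0.2715, 0.6244), θ = 3π/2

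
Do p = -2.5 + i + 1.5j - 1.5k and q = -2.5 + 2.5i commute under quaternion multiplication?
No: pq = 3.75 - 8.75i - 7.5j ≠ 3.75 - 8.75i + 7.5k = qp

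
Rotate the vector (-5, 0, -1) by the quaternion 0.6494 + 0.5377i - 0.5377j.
(-1.41, 3.59, -3.335)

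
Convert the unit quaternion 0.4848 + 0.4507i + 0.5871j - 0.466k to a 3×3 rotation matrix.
[[-0.1237, 0.981, 0.1492], [0.0774, 0.1594, -0.9842], [-0.9893, -0.1102, -0.0956]]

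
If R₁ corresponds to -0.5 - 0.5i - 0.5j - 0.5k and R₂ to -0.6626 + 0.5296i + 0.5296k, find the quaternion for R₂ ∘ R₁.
0.8609 + 0.3313i + 0.3313j - 0.1983k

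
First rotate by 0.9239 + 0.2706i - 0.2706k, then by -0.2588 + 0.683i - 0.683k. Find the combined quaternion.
-0.6087 + 0.561i - 0.561k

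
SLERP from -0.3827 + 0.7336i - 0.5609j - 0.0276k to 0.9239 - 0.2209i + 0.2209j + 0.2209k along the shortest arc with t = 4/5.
-0.8616 + 0.3514i - 0.3123j - 0.1915k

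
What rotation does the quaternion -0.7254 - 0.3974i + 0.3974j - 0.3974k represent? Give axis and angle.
axis = (-√3/3, √3/3, -√3/3), θ = 273°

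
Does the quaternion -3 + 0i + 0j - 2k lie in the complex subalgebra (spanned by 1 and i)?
No. The quaternion -3 - 2k has j-coefficient y = 0 and k-coefficient z = -2, not both zero, so it does not lie in the complex subalgebra spanned by 1 and i.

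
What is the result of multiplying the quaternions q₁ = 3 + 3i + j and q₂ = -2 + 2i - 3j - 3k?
-9 - 3i - 2j - 20k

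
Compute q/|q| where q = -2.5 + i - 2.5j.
-0.6804 + 0.2722i - 0.6804j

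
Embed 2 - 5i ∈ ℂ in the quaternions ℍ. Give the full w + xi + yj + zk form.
2 - 5i + 0j + 0k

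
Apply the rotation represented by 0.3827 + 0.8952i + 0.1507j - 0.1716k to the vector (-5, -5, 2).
(-6.868, 1.142, -2.351)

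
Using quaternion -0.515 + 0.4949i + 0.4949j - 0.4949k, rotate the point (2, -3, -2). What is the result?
(2.099, 1.899, 2.998)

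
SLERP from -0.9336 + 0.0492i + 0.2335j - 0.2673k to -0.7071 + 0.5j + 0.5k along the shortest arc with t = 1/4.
-0.9416 + 0.0391i + 0.3268j - 0.0712k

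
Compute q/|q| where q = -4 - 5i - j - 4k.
-0.5252 - 0.6565i - 0.1313j - 0.5252k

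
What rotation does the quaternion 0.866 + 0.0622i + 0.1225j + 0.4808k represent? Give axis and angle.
axis = (0.1244, 0.245, 0.9615), θ = π/3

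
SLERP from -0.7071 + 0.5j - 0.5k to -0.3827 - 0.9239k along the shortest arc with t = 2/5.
-0.617 + 0.319j - 0.7194k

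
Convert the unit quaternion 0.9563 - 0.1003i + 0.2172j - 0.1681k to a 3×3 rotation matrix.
[[0.8491, 0.2779, 0.4491], [-0.3651, 0.9234, 0.1188], [-0.3817, -0.2649, 0.8855]]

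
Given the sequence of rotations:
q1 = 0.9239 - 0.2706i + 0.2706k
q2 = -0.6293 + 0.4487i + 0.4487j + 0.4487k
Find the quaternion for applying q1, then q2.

q2 · q1 = -0.5814 + 0.7063i + 0.1717j + 0.3657k
-0.5814 + 0.7063i + 0.1717j + 0.3657k


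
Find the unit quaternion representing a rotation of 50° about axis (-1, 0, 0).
0.9063 - 0.4226i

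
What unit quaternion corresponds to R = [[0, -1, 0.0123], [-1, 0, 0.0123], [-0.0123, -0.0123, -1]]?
0.0087 - 0.7071i + 0.7071j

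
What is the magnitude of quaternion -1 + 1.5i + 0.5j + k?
2.121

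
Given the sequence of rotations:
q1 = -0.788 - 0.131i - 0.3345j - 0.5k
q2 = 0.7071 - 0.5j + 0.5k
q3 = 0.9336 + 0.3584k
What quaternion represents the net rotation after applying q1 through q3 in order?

q2 · q1 = -0.4744 + 0.3246i + 0.092j - 0.8131k
q3 · q2 · q1 = -0.1515 + 0.2701i + 0.2022j - 0.9291k
-0.1515 + 0.2701i + 0.2022j - 0.9291k


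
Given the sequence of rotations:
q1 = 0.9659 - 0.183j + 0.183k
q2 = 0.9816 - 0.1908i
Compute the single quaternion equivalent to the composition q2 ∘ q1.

q2 · q1 = 0.9481 - 0.1843i - 0.1447j + 0.2145k
0.9481 - 0.1843i - 0.1447j + 0.2145k


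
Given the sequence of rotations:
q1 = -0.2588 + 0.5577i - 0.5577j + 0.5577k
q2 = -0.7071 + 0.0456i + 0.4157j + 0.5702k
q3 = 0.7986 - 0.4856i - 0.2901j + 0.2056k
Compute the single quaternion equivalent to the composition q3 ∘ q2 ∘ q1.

q2 · q1 = 0.0714 + 0.1437i + 0.5793j - 0.7992k
q3 · q2 · q1 = 0.4592 + 0.1928i + 0.0834j - 0.8632k
0.4592 + 0.1928i + 0.0834j - 0.8632k


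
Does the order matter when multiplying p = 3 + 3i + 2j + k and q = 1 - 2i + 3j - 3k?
Yes: pq = 6 - 12i + 18j + 5k ≠ 6 + 6i + 4j - 21k = qp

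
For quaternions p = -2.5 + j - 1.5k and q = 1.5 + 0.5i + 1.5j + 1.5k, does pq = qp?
No: pq = -3 + 2.5i - 3j - 6.5k ≠ -3 - 5i - 1.5j - 5.5k = qp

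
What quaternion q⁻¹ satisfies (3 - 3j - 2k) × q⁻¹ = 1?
0.1364 + 0.1364j + 0.0909k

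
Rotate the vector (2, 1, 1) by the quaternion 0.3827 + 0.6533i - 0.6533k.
(-0.061, -2.207, -1.061)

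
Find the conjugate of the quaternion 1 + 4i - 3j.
1 - 4i + 3j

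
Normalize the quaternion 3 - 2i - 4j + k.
0.5477 - 0.3651i - 0.7303j + 0.1826k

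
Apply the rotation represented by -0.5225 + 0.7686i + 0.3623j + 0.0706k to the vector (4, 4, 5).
(4.082, 5.438, -3.28)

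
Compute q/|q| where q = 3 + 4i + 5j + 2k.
0.4082 + 0.5443i + 0.6804j + 0.2722k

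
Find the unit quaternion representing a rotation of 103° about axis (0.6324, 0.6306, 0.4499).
0.6225 + 0.4949i + 0.4935j + 0.3521k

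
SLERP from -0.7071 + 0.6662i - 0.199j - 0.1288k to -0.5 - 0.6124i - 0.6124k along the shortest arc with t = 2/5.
-0.8561 + 0.1781i - 0.1593j - 0.4583k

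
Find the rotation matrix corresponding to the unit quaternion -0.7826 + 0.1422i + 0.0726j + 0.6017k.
[[0.2654, 0.9624, 0.0575], [-0.9211, 0.2355, 0.3099], [0.2848, -0.1352, 0.949]]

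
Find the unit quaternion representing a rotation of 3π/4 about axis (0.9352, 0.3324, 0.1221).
0.3827 + 0.864i + 0.3071j + 0.1128k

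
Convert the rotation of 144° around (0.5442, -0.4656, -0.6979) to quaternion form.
0.309 + 0.5176i - 0.4428j - 0.6637k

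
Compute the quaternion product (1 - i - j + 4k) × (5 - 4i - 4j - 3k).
9 + 10i - 28j + 17k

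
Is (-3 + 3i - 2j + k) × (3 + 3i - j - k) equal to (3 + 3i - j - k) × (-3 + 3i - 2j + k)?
No: pq = -19 + 3i + 3j + 9k ≠ -19 - 3i - 9j + 3k = qp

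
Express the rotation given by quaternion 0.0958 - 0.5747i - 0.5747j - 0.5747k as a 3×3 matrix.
[[-0.3211, 0.7707, 0.5504], [0.5504, -0.3211, 0.7707], [0.7707, 0.5504, -0.3211]]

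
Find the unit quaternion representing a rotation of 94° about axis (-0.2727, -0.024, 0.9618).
0.682 - 0.1994i - 0.0176j + 0.7034k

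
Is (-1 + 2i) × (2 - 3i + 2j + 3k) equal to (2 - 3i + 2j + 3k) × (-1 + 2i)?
No: pq = 4 + 7i - 8j + k ≠ 4 + 7i + 4j - 7k = qp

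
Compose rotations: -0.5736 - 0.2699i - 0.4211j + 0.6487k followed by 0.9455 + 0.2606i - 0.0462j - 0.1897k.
-0.3684 - 0.5145i - 0.4895j + 0.5999k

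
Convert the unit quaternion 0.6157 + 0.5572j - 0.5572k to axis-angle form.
axis = (0, √2/2, -√2/2), θ = 104°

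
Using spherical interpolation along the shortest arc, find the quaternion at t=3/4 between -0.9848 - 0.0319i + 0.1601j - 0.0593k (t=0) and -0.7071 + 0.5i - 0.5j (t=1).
-0.8491 + 0.3913i - 0.3545j - 0.017k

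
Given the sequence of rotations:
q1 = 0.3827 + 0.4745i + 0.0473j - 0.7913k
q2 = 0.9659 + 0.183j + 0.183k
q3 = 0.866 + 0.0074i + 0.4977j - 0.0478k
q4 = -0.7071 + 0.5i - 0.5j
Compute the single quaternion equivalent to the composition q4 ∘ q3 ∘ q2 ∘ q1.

q2 · q1 = 0.5058 + 0.3049i + 0.2026j - 0.7811k
q3 · q2 · q1 = 0.2976 - 0.1113i + 0.4184j - 0.8509k
q4 · q3 · q2 · q1 = 0.0544 + 0.653i - 0.0192j + 0.7552k
0.0544 + 0.653i - 0.0192j + 0.7552k


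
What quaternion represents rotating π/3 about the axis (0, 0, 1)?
0.866 + 0.5k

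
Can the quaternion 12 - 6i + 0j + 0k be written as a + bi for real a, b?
Yes. The quaternion 12 - 6i has j- and k-coefficients y = z = 0, so it lies in the complex subalgebra spanned by 1 and i.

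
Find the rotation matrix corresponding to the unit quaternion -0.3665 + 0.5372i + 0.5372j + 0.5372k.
[[-0.1543, 0.9709, 0.1834], [0.1834, -0.1543, 0.9709], [0.9709, 0.1834, -0.1543]]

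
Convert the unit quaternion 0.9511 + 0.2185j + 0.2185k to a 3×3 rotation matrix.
[[0.809, -0.4156, 0.4156], [0.4156, 0.9045, 0.0955], [-0.4156, 0.0955, 0.9045]]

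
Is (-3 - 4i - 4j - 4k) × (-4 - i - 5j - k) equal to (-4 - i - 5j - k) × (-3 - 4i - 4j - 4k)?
No: pq = -16 + 3i + 31j + 35k ≠ -16 + 35i + 31j + 3k = qp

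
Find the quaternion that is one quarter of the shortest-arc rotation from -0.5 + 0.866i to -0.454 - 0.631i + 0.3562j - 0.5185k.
-0.2775 + 0.9389i - 0.1152j + 0.1677k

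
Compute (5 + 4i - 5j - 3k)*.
5 - 4i + 5j + 3k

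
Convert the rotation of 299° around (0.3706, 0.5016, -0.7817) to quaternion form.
-0.8616 + 0.1881i + 0.2546j - 0.3967k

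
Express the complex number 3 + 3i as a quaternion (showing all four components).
3 + 3i + 0j + 0k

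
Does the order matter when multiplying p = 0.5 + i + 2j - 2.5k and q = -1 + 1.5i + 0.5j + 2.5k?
Yes: pq = 3.25 + 6i - 8j + 1.25k ≠ 3.25 - 6.5i + 4.5j + 6.25k = qp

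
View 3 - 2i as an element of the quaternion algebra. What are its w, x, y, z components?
3 - 2i + 0j + 0k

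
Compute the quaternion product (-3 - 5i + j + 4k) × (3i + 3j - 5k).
32 - 26i - 22j - 3k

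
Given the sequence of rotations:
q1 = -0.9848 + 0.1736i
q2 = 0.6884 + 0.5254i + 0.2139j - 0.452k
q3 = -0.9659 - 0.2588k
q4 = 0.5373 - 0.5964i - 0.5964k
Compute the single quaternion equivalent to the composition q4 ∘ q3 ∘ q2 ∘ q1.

q2 · q1 = -0.7691 - 0.3979i - 0.2891j + 0.408k
q3 · q2 · q1 = 0.8485 + 0.3095i + 0.3822j - 0.195k
q4 · q3 · q2 · q1 = 0.5242 - 0.1118i - 0.0955j - 0.8388k
0.5242 - 0.1118i - 0.0955j - 0.8388k


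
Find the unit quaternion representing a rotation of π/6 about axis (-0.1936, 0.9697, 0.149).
0.9659 - 0.0501i + 0.251j + 0.0386k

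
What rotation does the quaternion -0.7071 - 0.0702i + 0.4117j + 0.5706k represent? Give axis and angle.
axis = (-0.0993, 0.5822, 0.8069), θ = 3π/2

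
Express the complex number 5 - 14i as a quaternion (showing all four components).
5 - 14i + 0j + 0k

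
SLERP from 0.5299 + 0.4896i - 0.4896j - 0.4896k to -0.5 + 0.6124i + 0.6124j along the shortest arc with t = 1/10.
0.5739 + 0.3855i - 0.5505j - 0.468k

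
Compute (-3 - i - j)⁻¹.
-0.2727 + 0.0909i + 0.0909j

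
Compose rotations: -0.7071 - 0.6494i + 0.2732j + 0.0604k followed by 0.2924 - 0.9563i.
-0.8278 + 0.4863i + 0.1376j - 0.2436k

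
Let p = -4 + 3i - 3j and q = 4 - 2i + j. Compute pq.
-7 + 20i - 16j - 3k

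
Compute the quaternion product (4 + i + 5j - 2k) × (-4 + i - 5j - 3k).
2 - 25i - 39j - 14k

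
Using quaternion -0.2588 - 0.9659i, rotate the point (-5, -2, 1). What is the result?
(-5, 1.232, -1.866)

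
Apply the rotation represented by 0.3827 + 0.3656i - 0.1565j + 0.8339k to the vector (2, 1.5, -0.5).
(-2.254, 0.331, 1.145)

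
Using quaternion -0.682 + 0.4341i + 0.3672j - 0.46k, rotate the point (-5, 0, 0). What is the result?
(-1.536, -4.731, -0.507)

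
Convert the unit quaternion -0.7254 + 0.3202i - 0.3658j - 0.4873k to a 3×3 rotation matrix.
[[0.2575, -0.9412, 0.2186], [0.4727, 0.32, 0.8211], [-0.8428, -0.108, 0.5273]]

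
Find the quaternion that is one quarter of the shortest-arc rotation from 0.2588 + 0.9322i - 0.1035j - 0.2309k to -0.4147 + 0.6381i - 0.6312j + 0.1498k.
0.0875 + 0.9477i - 0.2714j - 0.1434k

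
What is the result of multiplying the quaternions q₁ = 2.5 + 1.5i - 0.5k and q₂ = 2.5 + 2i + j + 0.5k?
3.5 + 9.25i + 0.75j + 1.5k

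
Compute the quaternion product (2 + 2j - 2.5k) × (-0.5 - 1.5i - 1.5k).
-4.75 - 6i + 2.75j + 1.25k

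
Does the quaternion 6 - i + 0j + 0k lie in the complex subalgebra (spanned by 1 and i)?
Yes. The quaternion 6 - i has j- and k-coefficients y = z = 0, so it lies in the complex subalgebra spanned by 1 and i.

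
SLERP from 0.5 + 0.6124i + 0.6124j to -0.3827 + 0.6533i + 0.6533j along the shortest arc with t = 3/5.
-0.0262 + 0.7069i + 0.7069j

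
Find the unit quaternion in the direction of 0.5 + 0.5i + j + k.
0.3162 + 0.3162i + 0.6325j + 0.6325k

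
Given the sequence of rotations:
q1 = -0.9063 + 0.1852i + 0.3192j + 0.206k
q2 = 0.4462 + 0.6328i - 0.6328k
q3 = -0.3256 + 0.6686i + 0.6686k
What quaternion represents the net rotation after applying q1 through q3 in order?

q2 · q1 = -0.3912 - 0.2889i - 0.1051j + 0.8674k
q3 · q2 · q1 = -0.2594 - 0.0972i - 0.7389j - 0.6143k
-0.2594 - 0.0972i - 0.7389j - 0.6143k


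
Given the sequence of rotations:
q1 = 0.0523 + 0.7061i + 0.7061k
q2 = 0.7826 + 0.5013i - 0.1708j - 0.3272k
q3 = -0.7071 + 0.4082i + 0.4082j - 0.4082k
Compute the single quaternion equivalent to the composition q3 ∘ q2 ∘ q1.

q2 · q1 = -0.082 + 0.4582i - 0.5939j + 0.6561k
q3 · q2 · q1 = 0.3812 - 0.3321i - 0.0684j - 0.8599k
0.3812 - 0.3321i - 0.0684j - 0.8599k


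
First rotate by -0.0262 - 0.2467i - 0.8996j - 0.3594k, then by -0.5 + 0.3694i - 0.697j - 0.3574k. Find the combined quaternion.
-0.6512 + 0.0427i + 0.689j - 0.3152k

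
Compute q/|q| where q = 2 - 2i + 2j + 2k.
0.5 - 0.5i + 0.5j + 0.5k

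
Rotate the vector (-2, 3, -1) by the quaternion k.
(2, -3, -1)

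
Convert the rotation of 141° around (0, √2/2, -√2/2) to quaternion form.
0.3338 + 0.6665j - 0.6665k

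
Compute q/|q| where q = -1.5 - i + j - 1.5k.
-0.5883 - 0.3922i + 0.3922j - 0.5883k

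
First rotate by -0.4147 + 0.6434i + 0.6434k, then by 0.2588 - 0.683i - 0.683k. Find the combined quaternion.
0.7716 + 0.4498i + 0.4498k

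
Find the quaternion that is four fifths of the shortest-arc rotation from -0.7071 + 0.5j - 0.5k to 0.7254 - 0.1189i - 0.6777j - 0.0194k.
-0.741 + 0.097i + 0.6584j - 0.0896k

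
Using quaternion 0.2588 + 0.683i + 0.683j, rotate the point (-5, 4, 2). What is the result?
(4.104, -5.104, 1.45)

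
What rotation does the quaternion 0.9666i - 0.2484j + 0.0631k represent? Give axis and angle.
axis = (0.9666, -0.2484, 0.0631), θ = π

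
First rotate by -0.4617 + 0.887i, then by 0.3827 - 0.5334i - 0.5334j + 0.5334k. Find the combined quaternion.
0.2964 + 0.5857i + 0.7194j + 0.2269k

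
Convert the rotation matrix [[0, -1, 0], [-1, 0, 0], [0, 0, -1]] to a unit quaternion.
-0.7071i + 0.7071j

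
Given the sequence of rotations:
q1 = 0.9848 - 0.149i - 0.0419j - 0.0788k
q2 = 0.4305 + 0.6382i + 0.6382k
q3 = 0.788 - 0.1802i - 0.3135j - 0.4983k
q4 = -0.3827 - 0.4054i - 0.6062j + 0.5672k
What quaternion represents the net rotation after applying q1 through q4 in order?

q2 · q1 = 0.5693 + 0.5911i - 0.0628j + 0.5678k
q3 · q2 · q1 = 0.8184 + 0.1539i - 0.4202j + 0.3604k
q4 · q3 · q2 · q1 = -0.71 - 0.3708i - 0.1019j + 0.5899k
-0.71 - 0.3708i - 0.1019j + 0.5899k


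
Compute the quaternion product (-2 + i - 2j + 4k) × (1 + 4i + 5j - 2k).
12 - 23i + 6j + 21k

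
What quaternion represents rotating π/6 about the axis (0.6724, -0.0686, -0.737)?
0.9659 + 0.174i - 0.0178j - 0.1907k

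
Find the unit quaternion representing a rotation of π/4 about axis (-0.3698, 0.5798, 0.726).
0.9239 - 0.1415i + 0.2219j + 0.2778k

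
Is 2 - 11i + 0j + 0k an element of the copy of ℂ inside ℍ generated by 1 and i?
Yes. The quaternion 2 - 11i has j- and k-coefficients y = z = 0, so it lies in the complex subalgebra spanned by 1 and i.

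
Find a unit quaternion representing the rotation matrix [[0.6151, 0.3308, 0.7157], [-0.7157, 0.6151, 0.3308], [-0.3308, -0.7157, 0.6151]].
0.8434 - 0.3102i + 0.3102j - 0.3102k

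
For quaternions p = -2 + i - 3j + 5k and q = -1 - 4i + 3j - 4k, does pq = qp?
No: pq = 35 + 4i - 19j - 6k ≠ 35 + 10i + 13j + 12k = qp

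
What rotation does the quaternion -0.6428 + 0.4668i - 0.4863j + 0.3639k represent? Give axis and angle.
axis = (0.6094, -0.6348, 0.475), θ = 260°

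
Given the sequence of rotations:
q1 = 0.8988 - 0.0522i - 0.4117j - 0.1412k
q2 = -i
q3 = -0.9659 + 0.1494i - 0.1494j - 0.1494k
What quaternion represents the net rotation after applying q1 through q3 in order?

q2 · q1 = -0.0522 - 0.8988i - 0.1412j + 0.4117k
q3 · q2 · q1 = 0.2251 + 0.7777i + 0.217j - 0.5452k
0.2251 + 0.7777i + 0.217j - 0.5452k


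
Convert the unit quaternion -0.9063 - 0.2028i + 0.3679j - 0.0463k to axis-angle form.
axis = (-0.4798, 0.8705, -0.1096), θ = 310°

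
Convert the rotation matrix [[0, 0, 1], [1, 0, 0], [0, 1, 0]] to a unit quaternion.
0.5 + 0.5i + 0.5j + 0.5k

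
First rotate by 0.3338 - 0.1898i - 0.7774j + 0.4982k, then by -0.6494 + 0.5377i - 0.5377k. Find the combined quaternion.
0.1532 - 0.1153i + 0.339j - 0.921k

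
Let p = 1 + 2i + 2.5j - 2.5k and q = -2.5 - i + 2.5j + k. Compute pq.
-4.25 + 2.75i - 3.25j + 14.75k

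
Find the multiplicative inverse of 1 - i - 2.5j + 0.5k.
0.1176 + 0.1176i + 0.2941j - 0.0588k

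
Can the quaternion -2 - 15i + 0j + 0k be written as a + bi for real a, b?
Yes. The quaternion -2 - 15i has j- and k-coefficients y = z = 0, so it lies in the complex subalgebra spanned by 1 and i.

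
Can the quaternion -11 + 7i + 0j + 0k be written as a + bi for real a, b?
Yes. The quaternion -11 + 7i has j- and k-coefficients y = z = 0, so it lies in the complex subalgebra spanned by 1 and i.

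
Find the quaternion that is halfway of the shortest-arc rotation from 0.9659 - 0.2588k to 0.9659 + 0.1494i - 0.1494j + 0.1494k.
0.9925 + 0.0768i - 0.0768j - 0.0562k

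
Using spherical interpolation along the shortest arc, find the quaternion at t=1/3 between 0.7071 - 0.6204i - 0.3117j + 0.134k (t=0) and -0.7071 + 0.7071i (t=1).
0.717 - 0.6585i - 0.2102j + 0.0904k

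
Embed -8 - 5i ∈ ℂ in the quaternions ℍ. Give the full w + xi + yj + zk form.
-8 - 5i + 0j + 0k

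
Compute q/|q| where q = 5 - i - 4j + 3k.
0.7001 - 0.14i - 0.5601j + 0.4201k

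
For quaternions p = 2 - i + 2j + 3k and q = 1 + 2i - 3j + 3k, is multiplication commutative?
No: pq = 1 + 18i + 5j + 8k ≠ 1 - 12i - 13j + 10k = qp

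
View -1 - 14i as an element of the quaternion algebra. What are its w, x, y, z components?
-1 - 14i + 0j + 0k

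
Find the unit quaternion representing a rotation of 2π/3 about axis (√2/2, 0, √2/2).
0.5 + 0.6124i + 0.6124k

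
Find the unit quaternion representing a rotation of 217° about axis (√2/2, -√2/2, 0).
-0.3173 + 0.6706i - 0.6706j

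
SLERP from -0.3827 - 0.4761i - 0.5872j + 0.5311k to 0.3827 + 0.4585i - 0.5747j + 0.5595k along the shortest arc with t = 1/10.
-0.3142 - 0.3932i - 0.6382j + 0.5826k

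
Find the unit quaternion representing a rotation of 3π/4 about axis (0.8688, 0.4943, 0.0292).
0.3827 + 0.8027i + 0.4567j + 0.027k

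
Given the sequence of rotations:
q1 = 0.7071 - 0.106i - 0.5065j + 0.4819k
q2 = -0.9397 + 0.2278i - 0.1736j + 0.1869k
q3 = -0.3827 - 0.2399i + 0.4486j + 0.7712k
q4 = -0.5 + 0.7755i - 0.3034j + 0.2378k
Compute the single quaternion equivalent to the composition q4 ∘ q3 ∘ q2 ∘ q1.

q2 · q1 = -0.8183 + 0.2717i + 0.2236j - 0.4545k
q3 · q2 · q1 = 0.6285 - 0.284i - 0.3522j - 0.6327k
q4 · q3 · q2 · q1 = -0.0504 + 0.9051i + 0.4085j + 0.1065k
-0.0504 + 0.9051i + 0.4085j + 0.1065k


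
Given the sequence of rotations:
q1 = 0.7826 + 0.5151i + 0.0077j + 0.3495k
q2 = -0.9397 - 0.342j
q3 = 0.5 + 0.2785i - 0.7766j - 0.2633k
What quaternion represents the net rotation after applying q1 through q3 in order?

q2 · q1 = -0.7328 - 0.6036i - 0.2749j - 0.1523k
q3 · q2 · q1 = -0.4519 - 0.46i + 0.633j - 0.4285k
-0.4519 - 0.46i + 0.633j - 0.4285k


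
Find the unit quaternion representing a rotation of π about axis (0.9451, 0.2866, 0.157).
0.9451i + 0.2866j + 0.157k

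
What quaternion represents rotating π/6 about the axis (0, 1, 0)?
0.9659 + 0.2588j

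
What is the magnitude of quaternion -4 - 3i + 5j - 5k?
√75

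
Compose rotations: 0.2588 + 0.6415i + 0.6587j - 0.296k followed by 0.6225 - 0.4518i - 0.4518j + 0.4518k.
0.8823 + 0.1185i + 0.4492j - 0.0751k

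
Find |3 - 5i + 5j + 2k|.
√63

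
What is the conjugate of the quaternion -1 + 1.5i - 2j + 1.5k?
-1 - 1.5i + 2j - 1.5k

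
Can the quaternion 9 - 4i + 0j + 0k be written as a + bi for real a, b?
Yes. The quaternion 9 - 4i has j- and k-coefficients y = z = 0, so it lies in the complex subalgebra spanned by 1 and i.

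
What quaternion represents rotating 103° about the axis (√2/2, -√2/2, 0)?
0.6225 + 0.5534i - 0.5534j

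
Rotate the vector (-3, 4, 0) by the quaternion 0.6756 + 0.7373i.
(-3, -0.349, 3.985)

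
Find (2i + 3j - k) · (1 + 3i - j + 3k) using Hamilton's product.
10i - 6j - 12k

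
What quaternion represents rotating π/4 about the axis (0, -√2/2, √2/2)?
0.9239 - 0.2706j + 0.2706k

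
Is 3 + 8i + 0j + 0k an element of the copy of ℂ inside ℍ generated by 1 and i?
Yes. The quaternion 3 + 8i has j- and k-coefficients y = z = 0, so it lies in the complex subalgebra spanned by 1 and i.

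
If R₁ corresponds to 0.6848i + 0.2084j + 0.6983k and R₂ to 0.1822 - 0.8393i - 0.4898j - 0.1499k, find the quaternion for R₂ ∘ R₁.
0.7815 - 0.186i + 0.5214j + 0.2877k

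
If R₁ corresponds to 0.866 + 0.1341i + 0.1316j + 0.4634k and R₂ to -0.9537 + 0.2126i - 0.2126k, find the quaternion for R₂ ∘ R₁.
-0.7559 + 0.0842i - 0.2525j - 0.5981k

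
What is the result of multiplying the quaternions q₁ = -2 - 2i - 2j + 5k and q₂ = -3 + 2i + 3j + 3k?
1 - 19i + 16j - 23k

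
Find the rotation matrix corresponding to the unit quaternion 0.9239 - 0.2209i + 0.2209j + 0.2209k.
[[0.8048, -0.5058, 0.3106], [0.3106, 0.8048, 0.5058], [-0.5058, -0.3106, 0.8048]]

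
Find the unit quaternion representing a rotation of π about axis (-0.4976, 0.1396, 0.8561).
-0.4976i + 0.1396j + 0.8561k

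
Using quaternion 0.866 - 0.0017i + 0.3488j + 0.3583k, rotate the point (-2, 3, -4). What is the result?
(-5.277, -0.021, -1.075)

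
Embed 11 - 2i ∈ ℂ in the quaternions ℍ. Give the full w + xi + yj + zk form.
11 - 2i + 0j + 0k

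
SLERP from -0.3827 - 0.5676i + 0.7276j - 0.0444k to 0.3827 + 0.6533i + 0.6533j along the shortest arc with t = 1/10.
-0.4341 - 0.6569i + 0.6149j - 0.0436k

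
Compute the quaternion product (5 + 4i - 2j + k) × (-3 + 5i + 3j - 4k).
-25 + 18i + 42j - k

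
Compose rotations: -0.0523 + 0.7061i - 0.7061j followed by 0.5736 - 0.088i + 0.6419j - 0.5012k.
0.4854 + 0.0557i - 0.7925j - 0.3649k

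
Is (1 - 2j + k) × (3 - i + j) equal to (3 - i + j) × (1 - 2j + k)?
No: pq = 5 - 2i - 6j + k ≠ 5 - 4j + 5k = qp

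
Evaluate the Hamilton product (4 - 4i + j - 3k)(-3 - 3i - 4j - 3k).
-29 - 15i - 22j + 16k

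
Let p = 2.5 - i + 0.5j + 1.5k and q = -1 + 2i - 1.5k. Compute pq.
1.75 + 5.25i + j - 6.25k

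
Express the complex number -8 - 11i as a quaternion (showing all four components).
-8 - 11i + 0j + 0k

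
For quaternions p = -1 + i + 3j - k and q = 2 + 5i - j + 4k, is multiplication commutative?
No: pq = 8i - 2j - 22k ≠ -14i + 16j + 10k = qp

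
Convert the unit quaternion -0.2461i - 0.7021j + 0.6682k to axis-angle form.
axis = (-0.2461, -0.7021, 0.6682), θ = π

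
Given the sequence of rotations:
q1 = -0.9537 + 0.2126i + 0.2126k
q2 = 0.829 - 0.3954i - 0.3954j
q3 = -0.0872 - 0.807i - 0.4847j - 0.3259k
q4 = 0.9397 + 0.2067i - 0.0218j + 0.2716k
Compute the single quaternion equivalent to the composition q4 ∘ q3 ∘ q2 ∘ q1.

q2 · q1 = -0.7066 + 0.4693i + 0.4612j + 0.2603k
q3 · q2 · q1 = 0.7487 + 0.5534i + 0.3594j + 0.0629k
q4 · q3 · q2 · q1 = 0.5799 + 0.5758i + 0.4587j + 0.3488k
0.5799 + 0.5758i + 0.4587j + 0.3488k


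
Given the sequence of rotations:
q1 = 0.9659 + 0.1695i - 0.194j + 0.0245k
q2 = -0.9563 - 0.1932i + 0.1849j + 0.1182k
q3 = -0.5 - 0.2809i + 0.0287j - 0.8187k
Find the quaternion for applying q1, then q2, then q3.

q2 · q1 = -0.858 - 0.3212i + 0.3889j + 0.0969k
q3 · q2 · q1 = 0.4069 + 0.7228i + 0.0711j + 0.554k
0.4069 + 0.7228i + 0.0711j + 0.554k


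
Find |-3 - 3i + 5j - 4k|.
√59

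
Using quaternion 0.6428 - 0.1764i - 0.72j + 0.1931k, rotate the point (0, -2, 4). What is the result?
(-3.987, -1.932, 0.614)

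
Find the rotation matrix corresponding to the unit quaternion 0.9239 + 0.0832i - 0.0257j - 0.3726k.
[[0.721, 0.6842, -0.1095], [-0.6928, 0.7085, -0.1346], [-0.0145, 0.1729, 0.9848]]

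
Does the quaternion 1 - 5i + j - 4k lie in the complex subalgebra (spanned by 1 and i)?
No. The quaternion 1 - 5i + j - 4k has j-coefficient y = 1 and k-coefficient z = -4, not both zero, so it does not lie in the complex subalgebra spanned by 1 and i.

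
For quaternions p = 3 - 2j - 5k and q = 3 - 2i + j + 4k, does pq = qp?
No: pq = 31 - 9i + 7j - 7k ≠ 31 - 3i - 13j + k = qp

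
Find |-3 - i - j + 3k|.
√20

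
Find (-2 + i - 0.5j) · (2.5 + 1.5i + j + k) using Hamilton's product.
-6 - i - 4.25j - 0.25k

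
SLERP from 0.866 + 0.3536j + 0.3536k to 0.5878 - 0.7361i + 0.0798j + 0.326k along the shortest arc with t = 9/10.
0.6403 - 0.6789i + 0.1137j + 0.3408k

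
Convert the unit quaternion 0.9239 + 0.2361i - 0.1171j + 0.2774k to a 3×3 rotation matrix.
[[0.8187, -0.5679, -0.0854], [0.4573, 0.7346, -0.5012], [0.3474, 0.3713, 0.8611]]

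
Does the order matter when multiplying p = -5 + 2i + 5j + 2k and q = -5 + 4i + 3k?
Yes: pq = 11 - 15i - 23j - 45k ≠ 11 - 45i - 27j - 5k = qp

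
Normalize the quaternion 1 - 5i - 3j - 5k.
0.1291 - 0.6455i - 0.3873j - 0.6455k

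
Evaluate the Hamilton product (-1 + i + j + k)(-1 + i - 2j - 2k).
4 - 2i + 4j - 2k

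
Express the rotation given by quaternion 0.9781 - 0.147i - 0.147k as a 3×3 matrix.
[[0.9568, 0.2876, 0.0432], [-0.2876, 0.9136, 0.2876], [0.0432, -0.2876, 0.9568]]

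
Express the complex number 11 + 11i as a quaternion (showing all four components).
11 + 11i + 0j + 0k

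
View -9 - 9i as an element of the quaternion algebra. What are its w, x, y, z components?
-9 - 9i + 0j + 0k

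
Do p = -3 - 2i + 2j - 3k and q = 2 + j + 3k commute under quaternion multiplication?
No: pq = 1 + 5i + 7j - 17k ≠ 1 - 13i - 5j - 13k = qp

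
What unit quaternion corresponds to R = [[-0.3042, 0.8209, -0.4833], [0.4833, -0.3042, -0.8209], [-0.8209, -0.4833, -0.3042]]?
-0.1478 - 0.571i - 0.571j + 0.571k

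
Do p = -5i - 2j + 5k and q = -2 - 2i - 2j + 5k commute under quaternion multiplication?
No: pq = -39 + 10i + 19j - 4k ≠ -39 + 10i - 11j - 16k = qp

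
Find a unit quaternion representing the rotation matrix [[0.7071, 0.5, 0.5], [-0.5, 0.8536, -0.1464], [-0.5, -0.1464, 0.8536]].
0.9239 + 0.2706j - 0.2706k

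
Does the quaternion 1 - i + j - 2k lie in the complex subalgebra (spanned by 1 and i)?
No. The quaternion 1 - i + j - 2k has j-coefficient y = 1 and k-coefficient z = -2, not both zero, so it does not lie in the complex subalgebra spanned by 1 and i.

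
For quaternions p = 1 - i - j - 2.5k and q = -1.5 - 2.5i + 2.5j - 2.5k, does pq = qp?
No: pq = -7.75 + 7.75i + 7.75j - 3.75k ≠ -7.75 - 9.75i + 0.25j + 6.25k = qp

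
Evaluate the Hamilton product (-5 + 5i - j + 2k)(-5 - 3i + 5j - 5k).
55 - 15i - j + 37k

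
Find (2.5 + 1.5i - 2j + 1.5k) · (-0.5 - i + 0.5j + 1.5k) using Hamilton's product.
-1 - 7i - 1.5j + 1.75k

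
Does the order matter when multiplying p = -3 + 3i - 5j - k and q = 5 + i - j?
Yes: pq = -23 + 11i - 23j - 3k ≠ -23 + 13i - 21j - 7k = qp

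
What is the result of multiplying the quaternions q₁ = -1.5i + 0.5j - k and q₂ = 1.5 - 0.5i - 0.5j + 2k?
1.5 - 1.75i + 4.25j - 0.5k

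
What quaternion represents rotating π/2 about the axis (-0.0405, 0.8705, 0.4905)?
0.7071 - 0.0286i + 0.6155j + 0.3468k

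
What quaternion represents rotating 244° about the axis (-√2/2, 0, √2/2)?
-0.5299 - 0.5997i + 0.5997k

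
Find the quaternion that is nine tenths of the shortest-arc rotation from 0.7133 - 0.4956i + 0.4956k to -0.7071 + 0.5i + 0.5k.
0.7462 - 0.5266i - 0.4072k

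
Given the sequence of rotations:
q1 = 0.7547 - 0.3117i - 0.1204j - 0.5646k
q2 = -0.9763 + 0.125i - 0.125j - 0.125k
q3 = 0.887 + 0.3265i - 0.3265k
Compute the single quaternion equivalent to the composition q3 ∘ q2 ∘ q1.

q2 · q1 = -0.7835 + 0.4542i + 0.1327j + 0.4029k
q3 · q2 · q1 = -0.7117 + 0.1904i - 0.1621j + 0.6565k
-0.7117 + 0.1904i - 0.1621j + 0.6565k


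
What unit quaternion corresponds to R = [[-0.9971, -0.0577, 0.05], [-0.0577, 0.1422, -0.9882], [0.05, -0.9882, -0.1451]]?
-0.0382i + 0.7557j - 0.6538k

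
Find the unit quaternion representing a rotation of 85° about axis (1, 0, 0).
0.7373 + 0.6756i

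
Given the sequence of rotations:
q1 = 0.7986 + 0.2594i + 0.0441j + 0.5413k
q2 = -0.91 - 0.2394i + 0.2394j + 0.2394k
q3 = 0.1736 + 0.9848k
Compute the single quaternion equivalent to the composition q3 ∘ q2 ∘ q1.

q2 · q1 = -0.8048 - 0.3082i + 0.3427j - 0.3741k
q3 · q2 · q1 = 0.2287 - 0.391i - 0.244j - 0.8575k
0.2287 - 0.391i - 0.244j - 0.8575k


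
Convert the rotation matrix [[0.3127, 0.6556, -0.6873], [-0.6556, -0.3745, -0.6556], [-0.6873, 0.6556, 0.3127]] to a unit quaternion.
0.5592 + 0.5862i - 0.5862k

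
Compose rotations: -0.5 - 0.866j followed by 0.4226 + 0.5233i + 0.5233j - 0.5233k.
0.2419 - 0.7148i - 0.6276j - 0.1915k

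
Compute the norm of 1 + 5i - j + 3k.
6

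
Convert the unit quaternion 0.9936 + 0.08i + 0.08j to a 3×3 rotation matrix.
[[0.9872, 0.0128, 0.159], [0.0128, 0.9872, -0.159], [-0.159, 0.159, 0.9744]]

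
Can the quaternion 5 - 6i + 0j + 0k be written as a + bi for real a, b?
Yes. The quaternion 5 - 6i has j- and k-coefficients y = z = 0, so it lies in the complex subalgebra spanned by 1 and i.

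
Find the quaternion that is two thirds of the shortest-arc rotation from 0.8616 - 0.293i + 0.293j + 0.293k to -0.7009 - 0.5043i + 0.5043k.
0.9164 + 0.2688i + 0.1253j - 0.2688k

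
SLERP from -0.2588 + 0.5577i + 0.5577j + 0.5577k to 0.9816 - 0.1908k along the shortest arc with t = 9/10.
-0.9623 + 0.0717i + 0.0717j + 0.2523k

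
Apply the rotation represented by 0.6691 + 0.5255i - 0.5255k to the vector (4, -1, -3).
(2.744, -0.599, -4.256)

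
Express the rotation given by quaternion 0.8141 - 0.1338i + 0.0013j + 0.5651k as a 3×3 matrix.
[[0.3613, -0.9204, -0.1491], [0.9197, 0.3255, 0.2193], [-0.1533, -0.2164, 0.9642]]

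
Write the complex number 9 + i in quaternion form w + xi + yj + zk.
9 + i + 0j + 0k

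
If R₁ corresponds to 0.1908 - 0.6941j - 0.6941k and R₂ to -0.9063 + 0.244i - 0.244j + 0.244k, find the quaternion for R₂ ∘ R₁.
-0.1729 + 0.3853i + 0.7519j + 0.5063k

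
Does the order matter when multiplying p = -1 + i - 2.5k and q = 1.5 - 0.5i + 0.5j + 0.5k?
Yes: pq = 0.25 + 3.25i + 0.25j - 3.75k ≠ 0.25 + 0.75i - 1.25j - 4.75k = qp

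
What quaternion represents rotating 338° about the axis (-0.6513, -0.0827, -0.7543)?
-0.9816 - 0.1243i - 0.0158j - 0.1439k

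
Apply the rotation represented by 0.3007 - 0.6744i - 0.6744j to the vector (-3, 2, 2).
(0.737, -1.737, -3.666)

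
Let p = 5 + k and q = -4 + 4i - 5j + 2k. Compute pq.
-22 + 25i - 21j + 6k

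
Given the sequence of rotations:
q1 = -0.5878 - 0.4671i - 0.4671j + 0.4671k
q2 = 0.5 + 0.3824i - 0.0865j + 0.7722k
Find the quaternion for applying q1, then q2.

q2 · q1 = -0.5164 - 0.138i - 0.722j - 0.4394k
-0.5164 - 0.138i - 0.722j - 0.4394k


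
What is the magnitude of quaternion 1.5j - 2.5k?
2.915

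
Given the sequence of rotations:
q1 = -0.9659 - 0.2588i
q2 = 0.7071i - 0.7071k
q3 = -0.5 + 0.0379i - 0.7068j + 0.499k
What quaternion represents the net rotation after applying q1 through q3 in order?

q2 · q1 = 0.183 - 0.683i + 0.183j + 0.683k
q3 · q2 · q1 = -0.2771 - 0.2256i - 0.5875j - 0.726k
-0.2771 - 0.2256i - 0.5875j - 0.726k


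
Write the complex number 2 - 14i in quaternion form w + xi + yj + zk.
2 - 14i + 0j + 0k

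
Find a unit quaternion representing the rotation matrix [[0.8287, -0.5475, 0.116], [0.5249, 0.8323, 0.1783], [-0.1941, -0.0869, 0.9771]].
0.9537 - 0.0695i + 0.0813j + 0.2811k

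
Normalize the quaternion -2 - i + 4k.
-0.4364 - 0.2182i + 0.8729k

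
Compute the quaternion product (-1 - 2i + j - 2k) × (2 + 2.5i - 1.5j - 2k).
0.5 - 11.5i - 5.5j - 1.5k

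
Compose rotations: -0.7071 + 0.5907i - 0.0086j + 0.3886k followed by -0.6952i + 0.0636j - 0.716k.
0.6894 + 0.5101i - 0.1978j + 0.4747k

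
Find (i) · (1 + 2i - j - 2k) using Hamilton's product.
-2 + i + 2j - k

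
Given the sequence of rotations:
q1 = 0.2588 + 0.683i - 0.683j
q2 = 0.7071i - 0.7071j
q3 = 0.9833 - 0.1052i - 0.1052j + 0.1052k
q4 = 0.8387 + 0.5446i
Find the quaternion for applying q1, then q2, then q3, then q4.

q2 · q1 = -0.9659 + 0.183i - 0.183j
q3 · q2 · q1 = -0.9498 + 0.3008i - 0.0591j - 0.0631k
q4 · q3 · q2 · q1 = -0.9604 - 0.265i - 0.0152j - 0.0851k
-0.9604 - 0.265i - 0.0152j - 0.0851k


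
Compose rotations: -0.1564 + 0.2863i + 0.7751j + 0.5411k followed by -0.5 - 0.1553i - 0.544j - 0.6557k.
0.8991 + 0.095i - 0.4062j - 0.1326k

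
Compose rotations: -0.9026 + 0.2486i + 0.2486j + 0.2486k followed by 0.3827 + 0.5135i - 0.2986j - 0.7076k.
-0.2229 - 0.2667i + 0.0611j + 0.9357k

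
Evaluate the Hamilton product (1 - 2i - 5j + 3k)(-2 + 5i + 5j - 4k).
45 + 14i + 22j + 5k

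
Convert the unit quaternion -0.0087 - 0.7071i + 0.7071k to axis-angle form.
axis = (-√2/2, 0, √2/2), θ = 181°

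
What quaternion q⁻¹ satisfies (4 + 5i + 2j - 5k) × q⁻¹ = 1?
0.0571 - 0.0714i - 0.0286j + 0.0714k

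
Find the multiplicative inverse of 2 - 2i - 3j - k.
0.1111 + 0.1111i + 0.1667j + 0.0556k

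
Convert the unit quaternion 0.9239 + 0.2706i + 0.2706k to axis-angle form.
axis = (√2/2, 0, √2/2), θ = π/4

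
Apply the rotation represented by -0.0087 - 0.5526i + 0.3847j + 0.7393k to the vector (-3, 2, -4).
(3.638, -2.33, 3.215)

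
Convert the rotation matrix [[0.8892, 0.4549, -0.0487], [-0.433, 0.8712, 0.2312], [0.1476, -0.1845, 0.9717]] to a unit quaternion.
0.9659 - 0.1076i - 0.0508j - 0.2298k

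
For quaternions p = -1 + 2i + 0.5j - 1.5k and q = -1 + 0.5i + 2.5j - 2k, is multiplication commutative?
No: pq = -4.25 + 0.25i + 0.25j + 8.25k ≠ -4.25 - 5.25i - 6.25j - 1.25k = qp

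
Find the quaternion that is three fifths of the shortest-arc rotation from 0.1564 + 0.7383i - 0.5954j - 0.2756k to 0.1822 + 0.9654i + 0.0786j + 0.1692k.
0.1885 + 0.9584i - 0.2141j - 0.0125k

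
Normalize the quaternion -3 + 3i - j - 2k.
-0.6255 + 0.6255i - 0.2085j - 0.417k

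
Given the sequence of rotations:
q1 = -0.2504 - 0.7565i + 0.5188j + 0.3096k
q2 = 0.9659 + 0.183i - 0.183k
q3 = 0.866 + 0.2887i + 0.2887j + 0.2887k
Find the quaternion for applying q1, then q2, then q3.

q2 · q1 = -0.0468 - 0.6816i + 0.5829j + 0.4398k
q3 · q2 · q1 = -0.139 - 0.6451i + 0.1675j + 0.7324k
-0.139 - 0.6451i + 0.1675j + 0.7324k


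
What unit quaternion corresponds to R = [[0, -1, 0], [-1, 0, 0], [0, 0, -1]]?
-0.7071i + 0.7071j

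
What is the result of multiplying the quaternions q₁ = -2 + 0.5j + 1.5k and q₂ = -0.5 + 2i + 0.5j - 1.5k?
3 - 5.5i + 1.75j + 1.25k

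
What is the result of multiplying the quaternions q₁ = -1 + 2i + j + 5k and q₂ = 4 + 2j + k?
-11 - i + 23k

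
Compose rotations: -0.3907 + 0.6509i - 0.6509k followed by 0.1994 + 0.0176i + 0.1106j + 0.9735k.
0.5443 + 0.0509i + 0.6019j - 0.5821k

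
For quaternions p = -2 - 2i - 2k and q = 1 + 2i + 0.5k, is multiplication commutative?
No: pq = 3 - 6i - 3j - 3k ≠ 3 - 6i + 3j - 3k = qp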